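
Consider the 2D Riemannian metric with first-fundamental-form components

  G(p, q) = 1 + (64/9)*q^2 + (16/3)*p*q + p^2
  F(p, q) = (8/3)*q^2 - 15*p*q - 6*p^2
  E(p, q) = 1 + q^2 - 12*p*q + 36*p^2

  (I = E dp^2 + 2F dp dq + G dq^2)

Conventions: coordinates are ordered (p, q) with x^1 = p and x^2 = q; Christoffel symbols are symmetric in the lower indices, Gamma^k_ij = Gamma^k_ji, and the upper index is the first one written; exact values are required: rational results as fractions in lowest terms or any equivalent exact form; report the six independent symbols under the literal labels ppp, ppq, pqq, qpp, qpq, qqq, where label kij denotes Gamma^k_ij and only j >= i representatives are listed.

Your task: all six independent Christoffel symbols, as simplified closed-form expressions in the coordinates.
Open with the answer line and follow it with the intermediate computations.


Answer: Gamma_ppp = (324*p - 54*q)/(333*p^2 - 60*p*q + 73*q^2 + 9), Gamma_ppq = (-54*p + 9*q)/(333*p^2 - 60*p*q + 73*q^2 + 9), Gamma_pqq = (-144*p + 24*q)/(333*p^2 - 60*p*q + 73*q^2 + 9), Gamma_qpp = (-54*p - 144*q)/(333*p^2 - 60*p*q + 73*q^2 + 9), Gamma_qpq = (9*p + 24*q)/(333*p^2 - 60*p*q + 73*q^2 + 9), Gamma_qqq = (24*p + 64*q)/(333*p^2 - 60*p*q + 73*q^2 + 9)

E = 1 + q^2 - 12*p*q + 36*p^2; F = (8/3)*q^2 - 15*p*q - 6*p^2; G = 1 + (64/9)*q^2 + (16/3)*p*q + p^2
Gamma^k_ij = (1/2) g^{kl} (d_i g_jl + d_j g_il - d_l g_ij), with g^inv = (1/(EG-F^2)) [[G, -F], [-F, E]]
first partials: E_p = -12*q + 72*p, E_q = 2*q - 12*p, F_p = -15*q - 12*p, F_q = (16/3)*q - 15*p, G_p = (16/3)*q + 2*p, G_q = (128/9)*q + (16/3)*p
D = EG - F^2 = 1 + (73/9)*q^2 - (20/3)*p*q + 37*p^2
expanded: Gamma^p_pp = (G E_p - 2F F_p + F E_q)/(2D), Gamma^p_pq = (G E_q - F G_p)/(2D), Gamma^p_qq = (2G F_q - G G_p - F G_q)/(2D), Gamma^q_pp = (2E F_p - E E_q - F E_p)/(2D), Gamma^q_pq = (E G_p - F E_q)/(2D), Gamma^q_qq = (E G_q - 2F F_q + F G_p)/(2D); substitute and cancel common factors


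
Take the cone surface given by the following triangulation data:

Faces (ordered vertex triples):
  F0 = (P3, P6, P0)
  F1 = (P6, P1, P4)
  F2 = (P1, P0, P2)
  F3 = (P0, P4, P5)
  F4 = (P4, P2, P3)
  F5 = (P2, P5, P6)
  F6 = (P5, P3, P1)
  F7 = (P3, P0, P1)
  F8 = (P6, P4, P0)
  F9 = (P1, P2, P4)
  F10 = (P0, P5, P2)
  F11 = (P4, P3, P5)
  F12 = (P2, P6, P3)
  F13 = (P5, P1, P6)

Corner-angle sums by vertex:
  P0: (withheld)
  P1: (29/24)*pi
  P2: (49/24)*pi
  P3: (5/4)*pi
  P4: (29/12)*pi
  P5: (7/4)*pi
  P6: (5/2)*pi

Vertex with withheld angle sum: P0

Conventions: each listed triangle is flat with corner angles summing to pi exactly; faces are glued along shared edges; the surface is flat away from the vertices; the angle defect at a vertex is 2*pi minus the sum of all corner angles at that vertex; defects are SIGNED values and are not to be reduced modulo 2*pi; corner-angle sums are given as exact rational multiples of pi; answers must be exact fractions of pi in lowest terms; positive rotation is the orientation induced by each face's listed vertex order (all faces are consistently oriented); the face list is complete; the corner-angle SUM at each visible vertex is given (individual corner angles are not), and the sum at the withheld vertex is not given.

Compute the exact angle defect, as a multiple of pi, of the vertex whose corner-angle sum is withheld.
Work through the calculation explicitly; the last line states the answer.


V = 7, E = 21, F = 14; chi = V - E + F = 0
Gauss-Bonnet: total defect = 2*pi*chi = 0; visible defects sum to (5/6)*pi

Answer: defect(P0) = (-5/6)*pi


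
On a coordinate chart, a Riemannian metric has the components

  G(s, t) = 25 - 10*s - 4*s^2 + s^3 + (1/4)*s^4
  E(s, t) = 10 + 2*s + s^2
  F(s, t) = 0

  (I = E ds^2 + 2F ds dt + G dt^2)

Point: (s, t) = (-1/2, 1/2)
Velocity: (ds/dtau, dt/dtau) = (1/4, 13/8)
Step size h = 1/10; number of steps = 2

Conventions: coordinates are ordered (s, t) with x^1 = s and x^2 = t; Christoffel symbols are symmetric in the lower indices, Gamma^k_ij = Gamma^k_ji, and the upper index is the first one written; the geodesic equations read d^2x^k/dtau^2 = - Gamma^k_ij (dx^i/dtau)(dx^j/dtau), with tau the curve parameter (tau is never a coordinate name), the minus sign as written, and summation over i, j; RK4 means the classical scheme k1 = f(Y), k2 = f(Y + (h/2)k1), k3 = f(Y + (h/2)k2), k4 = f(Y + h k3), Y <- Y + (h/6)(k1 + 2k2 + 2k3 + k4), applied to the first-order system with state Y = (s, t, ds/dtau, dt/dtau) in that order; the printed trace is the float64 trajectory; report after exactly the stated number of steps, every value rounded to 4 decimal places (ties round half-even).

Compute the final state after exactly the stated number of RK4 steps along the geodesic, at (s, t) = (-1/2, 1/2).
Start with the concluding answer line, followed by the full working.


Answer: s = -0.4659, t = 0.8262, ds/dtau = 0.0896, dt/dtau = 1.6357

f(Y) = (ds/dtau, dt/dtau, -Gamma^s_ij Y'^i Y'^j, -Gamma^t_ij Y'^i Y'^j) with the Gammas evaluated at the stage position; h = 0.100000; intermediate values shown to 6 dp
step 0: s = -0.5000, t = 0.5000, ds/dtau = 0.2500, dt/dtau = 1.6250
step 1:
  k1: at (s, t) = (-0.500000, 0.500000), (ds/dtau, dt/dtau) = (0.250000, 1.625000); Gamma_sss = 0.054054, Gamma_sst = 0.000000, Gamma_stt = 0.290541, Gamma_tss = 0.000000, Gamma_tst = -0.093023, Gamma_ttt = 0.000000; k1 = (0.250000, 1.625000, -0.770587, 0.075581)
  k2: at (s, t) = (-0.487500, 0.581250), (ds/dtau, dt/dtau) = (0.211471, 1.628779); Gamma_sss = 0.055330, Gamma_sst = 0.000000, Gamma_stt = 0.297047, Gamma_tss = 0.000000, Gamma_tst = -0.095461, Gamma_ttt = 0.000000; k2 = (0.211471, 1.628779, -0.790517, 0.065761)
  k3: at (s, t) = (-0.489426, 0.581439), (ds/dtau, dt/dtau) = (0.210474, 1.628288); Gamma_sss = 0.055133, Gamma_sst = 0.000000, Gamma_stt = 0.296048, Gamma_tss = 0.000000, Gamma_tst = -0.095085, Gamma_ttt = 0.000000; k3 = (0.210474, 1.628288, -0.787360, 0.065174)
  k4: at (s, t) = (-0.478953, 0.662829), (ds/dtau, dt/dtau) = (0.171264, 1.631517); Gamma_sss = 0.056199, Gamma_sst = 0.000000, Gamma_stt = 0.301465, Gamma_tss = 0.000000, Gamma_tst = -0.097133, Gamma_ttt = 0.000000; k4 = (0.171264, 1.631517, -0.804103, 0.054282)
  Y <- Y + (h/6)(k1 + 2k2 + 2k3 + k4): s = -0.4789, t = 0.6628, ds/dtau = 0.1712, dt/dtau = 1.6315
step 2:
  k1: at (s, t) = (-0.478914, 0.662844), (ds/dtau, dt/dtau) = (0.171159, 1.631529); Gamma_sss = 0.056203, Gamma_sst = 0.000000, Gamma_stt = 0.301485, Gamma_tss = 0.000000, Gamma_tst = -0.097141, Gamma_ttt = 0.000000; k1 = (0.171159, 1.631529, -0.804165, 0.054253)
  k2: at (s, t) = (-0.470356, 0.744421), (ds/dtau, dt/dtau) = (0.130951, 1.634242); Gamma_sss = 0.057070, Gamma_sst = 0.000000, Gamma_stt = 0.305883, Gamma_tss = 0.000000, Gamma_tst = -0.098819, Gamma_ttt = 0.000000; k2 = (0.130951, 1.634242, -0.817914, 0.042296)
  k3: at (s, t) = (-0.472367, 0.744556), (ds/dtau, dt/dtau) = (0.130264, 1.633644); Gamma_sss = 0.056867, Gamma_sst = 0.000000, Gamma_stt = 0.304852, Gamma_tss = 0.000000, Gamma_tst = -0.098424, Gamma_ttt = 0.000000; k3 = (0.130264, 1.633644, -0.814551, 0.041890)
  k4: at (s, t) = (-0.465888, 0.826209), (ds/dtau, dt/dtau) = (0.089704, 1.635718); Gamma_sss = 0.057522, Gamma_sst = 0.000000, Gamma_stt = 0.308169, Gamma_tss = 0.000000, Gamma_tst = -0.099697, Gamma_ttt = 0.000000; k4 = (0.089704, 1.635718, -0.824991, 0.029257)
  Y <- Y + (h/6)(k1 + 2k2 + 2k3 + k4): s = -0.4659, t = 0.8262, ds/dtau = 0.0896, dt/dtau = 1.6357


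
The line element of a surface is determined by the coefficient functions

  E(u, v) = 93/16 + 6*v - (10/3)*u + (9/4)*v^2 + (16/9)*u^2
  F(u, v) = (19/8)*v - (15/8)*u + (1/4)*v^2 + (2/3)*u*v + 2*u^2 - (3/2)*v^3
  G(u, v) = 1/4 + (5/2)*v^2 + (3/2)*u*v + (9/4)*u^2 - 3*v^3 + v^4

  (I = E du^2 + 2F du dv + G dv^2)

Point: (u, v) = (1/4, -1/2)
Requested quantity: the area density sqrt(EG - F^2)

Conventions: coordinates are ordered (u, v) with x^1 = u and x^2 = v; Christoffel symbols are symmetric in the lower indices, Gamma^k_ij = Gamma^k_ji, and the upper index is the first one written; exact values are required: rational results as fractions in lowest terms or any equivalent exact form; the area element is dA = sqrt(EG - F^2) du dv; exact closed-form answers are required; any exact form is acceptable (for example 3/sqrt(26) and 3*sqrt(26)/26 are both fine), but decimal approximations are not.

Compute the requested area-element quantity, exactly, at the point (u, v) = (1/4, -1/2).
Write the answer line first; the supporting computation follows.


Answer: sqrt(EG - F^2) = sqrt(13781)/96

E = 191/72, F = -131/96, G = 81/64; EG - F^2 = 13781/9216


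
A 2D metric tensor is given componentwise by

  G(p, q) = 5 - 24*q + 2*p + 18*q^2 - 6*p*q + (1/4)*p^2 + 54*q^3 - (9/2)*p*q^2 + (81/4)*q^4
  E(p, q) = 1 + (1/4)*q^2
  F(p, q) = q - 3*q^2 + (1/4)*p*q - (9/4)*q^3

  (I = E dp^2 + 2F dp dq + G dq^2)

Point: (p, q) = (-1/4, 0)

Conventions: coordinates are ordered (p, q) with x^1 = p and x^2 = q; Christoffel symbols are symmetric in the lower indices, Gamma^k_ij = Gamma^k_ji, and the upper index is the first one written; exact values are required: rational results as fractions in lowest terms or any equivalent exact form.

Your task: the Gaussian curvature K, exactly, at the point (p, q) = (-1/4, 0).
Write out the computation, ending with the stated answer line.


E = 1, F = 0, G = 289/64, EG - F^2 = 289/64 at the point
E_p = 0, E_q = 0, F_p = 0, F_q = 15/16, G_p = 15/8, G_q = -45/2
E_qq = 1/2, F_pq = 1/4, G_pp = 1/2
Using the Brioschi determinant formula for K from the metric derivatives:
M1 = [[-E_qq/2 + F_pq - G_pp/2, E_p/2, F_p - E_q/2], [F_q - G_p/2, E, F], [G_q/2, F, G]] = [[-1/4, 0, 0], [0, 1, 0], [-45/4, 0, 289/64]]; det M1 = -289/256
M2 = [[0, E_q/2, G_p/2], [E_q/2, E, F], [G_p/2, F, G]] = [[0, 0, 15/16], [0, 1, 0], [15/16, 0, 289/64]]; det M2 = -225/256
det M1 - det M2 = -1/4; K = -1/4 / (289/64)^2 = -1024/83521

Answer: K = -1024/83521


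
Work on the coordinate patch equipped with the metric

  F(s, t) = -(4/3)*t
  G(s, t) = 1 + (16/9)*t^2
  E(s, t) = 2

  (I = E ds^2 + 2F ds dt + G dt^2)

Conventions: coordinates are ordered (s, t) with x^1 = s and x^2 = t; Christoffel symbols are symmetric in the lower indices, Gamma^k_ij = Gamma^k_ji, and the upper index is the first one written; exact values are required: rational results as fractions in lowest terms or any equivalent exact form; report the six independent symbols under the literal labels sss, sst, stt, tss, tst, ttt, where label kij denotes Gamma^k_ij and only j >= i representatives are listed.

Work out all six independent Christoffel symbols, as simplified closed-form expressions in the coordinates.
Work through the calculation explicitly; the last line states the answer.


E = 2; F = -(4/3)*t; G = 1 + (16/9)*t^2
Gamma^k_ij = (1/2) g^{kl} (d_i g_jl + d_j g_il - d_l g_ij), with g^inv = (1/(EG-F^2)) [[G, -F], [-F, E]]
first partials: E_s = 0, E_t = 0, F_s = 0, F_t = -4/3, G_s = 0, G_t = (32/9)*t
D = EG - F^2 = 2 + (16/9)*t^2
expanded: Gamma^s_ss = (G E_s - 2F F_s + F E_t)/(2D), Gamma^s_st = (G E_t - F G_s)/(2D), Gamma^s_tt = (2G F_t - G G_s - F G_t)/(2D), Gamma^t_ss = (2E F_s - E E_t - F E_s)/(2D), Gamma^t_st = (E G_s - F E_t)/(2D), Gamma^t_tt = (E G_t - 2F F_t + F G_s)/(2D); substitute and cancel common factors

Answer: Gamma_sss = 0, Gamma_sst = 0, Gamma_stt = -6/(8*t^2 + 9), Gamma_tss = 0, Gamma_tst = 0, Gamma_ttt = 8*t/(8*t^2 + 9)


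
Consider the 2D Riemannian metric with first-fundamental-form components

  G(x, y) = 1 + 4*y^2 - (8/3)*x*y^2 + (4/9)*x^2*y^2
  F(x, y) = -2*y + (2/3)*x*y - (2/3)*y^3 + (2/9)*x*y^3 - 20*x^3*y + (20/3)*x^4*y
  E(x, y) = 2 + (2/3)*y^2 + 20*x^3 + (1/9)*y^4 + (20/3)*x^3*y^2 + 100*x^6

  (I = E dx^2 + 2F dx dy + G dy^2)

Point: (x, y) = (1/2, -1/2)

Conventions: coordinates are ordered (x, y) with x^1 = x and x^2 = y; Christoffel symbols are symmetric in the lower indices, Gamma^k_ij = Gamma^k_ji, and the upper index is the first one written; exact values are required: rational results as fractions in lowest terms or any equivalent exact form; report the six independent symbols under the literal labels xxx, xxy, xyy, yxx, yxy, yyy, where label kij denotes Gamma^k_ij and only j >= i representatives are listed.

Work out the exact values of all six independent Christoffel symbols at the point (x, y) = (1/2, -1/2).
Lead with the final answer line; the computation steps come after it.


Answer: Gamma_xxx = 630/257, Gamma_xxy = -28/257, Gamma_xyy = -140/257, Gamma_yxx = 225/257, Gamma_yxy = -10/257, Gamma_yyy = -50/257

E = 58/9, F = 35/18, G = 61/36 at the point
E_x = 35, E_y = -14/9, F_x = 197/36, F_y = -25/6, G_x = -5/9, G_y = -25/9
EG - F^2 = 257/36;  g^inv = (36/257) * [[61/36, -35/18], [-35/18, 58/9]]
first-kind symbols [ij,l] = (1/2)(d_i g_jl + d_j g_il - d_l g_ij): [xx,x] = E_x/2 = 35/2, [xx,y] = F_x - E_y/2 = 25/4, [xy,x] = E_y/2 = -7/9, [xy,y] = G_x/2 = -5/18, [yy,x] = F_y - G_x/2 = -35/9, [yy,y] = G_y/2 = -25/18
Gamma^x_ij = (G*[ij,x] - F*[ij,y])/(EG - F^2), Gamma^y_ij = (E*[ij,y] - F*[ij,x])/(EG - F^2)


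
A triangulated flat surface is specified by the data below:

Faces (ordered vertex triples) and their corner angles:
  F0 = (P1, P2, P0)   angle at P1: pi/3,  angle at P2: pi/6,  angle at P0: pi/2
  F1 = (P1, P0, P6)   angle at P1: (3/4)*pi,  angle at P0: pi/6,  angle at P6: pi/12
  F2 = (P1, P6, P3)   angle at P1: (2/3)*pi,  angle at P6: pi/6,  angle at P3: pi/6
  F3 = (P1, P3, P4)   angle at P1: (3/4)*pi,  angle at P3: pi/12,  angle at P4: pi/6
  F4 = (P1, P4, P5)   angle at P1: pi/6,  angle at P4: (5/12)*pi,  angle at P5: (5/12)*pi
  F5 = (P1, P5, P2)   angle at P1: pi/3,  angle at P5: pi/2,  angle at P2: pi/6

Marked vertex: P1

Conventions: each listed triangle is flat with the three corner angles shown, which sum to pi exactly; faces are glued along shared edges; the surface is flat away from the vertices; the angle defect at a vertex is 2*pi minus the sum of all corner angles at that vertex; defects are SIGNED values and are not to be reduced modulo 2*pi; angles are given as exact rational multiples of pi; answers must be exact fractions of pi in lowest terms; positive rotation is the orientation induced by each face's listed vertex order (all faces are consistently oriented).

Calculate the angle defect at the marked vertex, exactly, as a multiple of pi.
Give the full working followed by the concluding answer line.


Sum of corner angles at P1: 3*pi
defect = 2*pi - 3*pi

Answer: defect(P1) = -pi


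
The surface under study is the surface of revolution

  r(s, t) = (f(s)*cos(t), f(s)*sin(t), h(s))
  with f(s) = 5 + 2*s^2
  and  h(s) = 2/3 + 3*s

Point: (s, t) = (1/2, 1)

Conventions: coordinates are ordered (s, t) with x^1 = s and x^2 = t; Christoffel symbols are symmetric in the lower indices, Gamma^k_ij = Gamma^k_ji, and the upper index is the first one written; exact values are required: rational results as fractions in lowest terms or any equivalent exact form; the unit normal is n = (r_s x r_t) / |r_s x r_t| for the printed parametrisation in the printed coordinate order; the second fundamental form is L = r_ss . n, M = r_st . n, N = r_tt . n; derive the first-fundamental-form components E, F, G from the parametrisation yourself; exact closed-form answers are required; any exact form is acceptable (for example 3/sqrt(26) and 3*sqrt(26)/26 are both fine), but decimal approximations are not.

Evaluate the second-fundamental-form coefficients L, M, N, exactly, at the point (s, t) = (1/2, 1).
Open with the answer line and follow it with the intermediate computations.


Answer: L = -12*sqrt(13)/13, M = 0, N = 33*sqrt(13)/26

f = 11/2, f' = 2, f'' = 4, h' = 3, h'' = 0
E = 13, F = 0, G = 121/4; answer radicand W^2 = 13
unnormalised second-form numerators: l = -12, m = 0, n = 33/2; L = l/sqrt(13), and similarly M = m/sqrt(W^2), N = n/sqrt(W^2)


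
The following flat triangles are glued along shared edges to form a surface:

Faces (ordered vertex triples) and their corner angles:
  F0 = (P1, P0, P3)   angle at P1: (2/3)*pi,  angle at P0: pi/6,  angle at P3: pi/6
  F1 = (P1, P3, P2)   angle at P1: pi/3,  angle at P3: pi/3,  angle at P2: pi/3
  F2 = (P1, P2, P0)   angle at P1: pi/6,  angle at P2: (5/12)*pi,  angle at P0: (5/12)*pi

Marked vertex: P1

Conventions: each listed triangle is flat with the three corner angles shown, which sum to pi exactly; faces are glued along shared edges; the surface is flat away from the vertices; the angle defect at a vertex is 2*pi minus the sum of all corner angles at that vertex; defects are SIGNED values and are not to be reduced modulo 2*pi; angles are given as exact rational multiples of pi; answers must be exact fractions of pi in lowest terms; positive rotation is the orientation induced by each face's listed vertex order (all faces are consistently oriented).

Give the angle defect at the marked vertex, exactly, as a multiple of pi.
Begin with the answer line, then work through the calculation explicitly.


Answer: defect(P1) = (5/6)*pi

Sum of corner angles at P1: (7/6)*pi
defect = 2*pi - (7/6)*pi


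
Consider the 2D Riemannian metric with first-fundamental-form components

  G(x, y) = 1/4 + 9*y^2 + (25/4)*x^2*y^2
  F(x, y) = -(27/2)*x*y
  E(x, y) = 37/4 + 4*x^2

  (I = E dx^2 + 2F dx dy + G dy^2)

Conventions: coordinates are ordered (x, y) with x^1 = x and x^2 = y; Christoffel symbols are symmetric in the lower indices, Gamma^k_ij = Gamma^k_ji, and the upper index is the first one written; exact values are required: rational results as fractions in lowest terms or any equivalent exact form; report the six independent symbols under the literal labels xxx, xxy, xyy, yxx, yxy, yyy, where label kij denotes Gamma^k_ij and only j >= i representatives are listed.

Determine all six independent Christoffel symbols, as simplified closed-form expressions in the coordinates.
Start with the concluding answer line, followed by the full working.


Answer: Gamma_xxx = (400*x^3*y^2 - 2340*x*y^2 + 16*x)/(400*x^4*y^2 - 1415*x^2*y^2 + 16*x^2 + 1332*y^2 + 37), Gamma_xxy = 1350*x^2*y^3/(400*x^4*y^2 - 1415*x^2*y^2 + 16*x^2 + 1332*y^2 + 37), Gamma_xyy = (-625*x^3*y^4 - 900*x*y^4 - 25*x*y^2 - 54*x)/(400*x^4*y^2 - 1415*x^2*y^2 + 16*x^2 + 1332*y^2 + 37), Gamma_yxx = -1998*y/(400*x^4*y^2 - 1415*x^2*y^2 + 16*x^2 + 1332*y^2 + 37), Gamma_yxy = (400*x^3*y^2 + 925*x*y^2)/(400*x^4*y^2 - 1415*x^2*y^2 + 16*x^2 + 1332*y^2 + 37), Gamma_yyy = (400*x^4*y - 1350*x^2*y^3 - 1415*x^2*y + 1332*y)/(400*x^4*y^2 - 1415*x^2*y^2 + 16*x^2 + 1332*y^2 + 37)

E = 37/4 + 4*x^2; F = -(27/2)*x*y; G = 1/4 + 9*y^2 + (25/4)*x^2*y^2
Gamma^k_ij = (1/2) g^{kl} (d_i g_jl + d_j g_il - d_l g_ij), with g^inv = (1/(EG-F^2)) [[G, -F], [-F, E]]
first partials: E_x = 8*x, E_y = 0, F_x = -(27/2)*y, F_y = -(27/2)*x, G_x = (25/2)*x*y^2, G_y = 18*y + (25/2)*x^2*y
D = EG - F^2 = 37/16 + (333/4)*y^2 + x^2 - (1415/16)*x^2*y^2 + 25*x^4*y^2
expanded: Gamma^x_xx = (G E_x - 2F F_x + F E_y)/(2D), Gamma^x_xy = (G E_y - F G_x)/(2D), Gamma^x_yy = (2G F_y - G G_x - F G_y)/(2D), Gamma^y_xx = (2E F_x - E E_y - F E_x)/(2D), Gamma^y_xy = (E G_x - F E_y)/(2D), Gamma^y_yy = (E G_y - 2F F_y + F G_x)/(2D); substitute and cancel common factors


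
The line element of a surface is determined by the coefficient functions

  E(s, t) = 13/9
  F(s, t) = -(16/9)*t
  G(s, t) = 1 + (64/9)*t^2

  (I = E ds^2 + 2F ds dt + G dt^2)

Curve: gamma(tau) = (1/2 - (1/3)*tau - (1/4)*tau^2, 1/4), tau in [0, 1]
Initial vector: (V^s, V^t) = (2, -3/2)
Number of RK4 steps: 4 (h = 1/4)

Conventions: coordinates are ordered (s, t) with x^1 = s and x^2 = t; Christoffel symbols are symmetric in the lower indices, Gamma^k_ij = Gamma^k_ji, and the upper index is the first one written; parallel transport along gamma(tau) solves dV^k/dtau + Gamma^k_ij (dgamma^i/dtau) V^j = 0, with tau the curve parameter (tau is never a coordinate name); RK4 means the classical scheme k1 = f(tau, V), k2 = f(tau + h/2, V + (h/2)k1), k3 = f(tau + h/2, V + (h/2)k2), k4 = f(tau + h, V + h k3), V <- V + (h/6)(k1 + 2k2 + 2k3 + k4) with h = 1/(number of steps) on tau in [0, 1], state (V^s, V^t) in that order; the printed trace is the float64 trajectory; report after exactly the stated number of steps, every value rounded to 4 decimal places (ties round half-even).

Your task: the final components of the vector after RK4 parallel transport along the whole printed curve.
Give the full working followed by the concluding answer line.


gamma'(tau) = (-1/3 - (1/2)*tau, 0); f(tau, V)^k = -Gamma^k_ij(gamma(tau)) gamma'^i(tau) V^j; h = 1/4; intermediate values shown to 6 dp
curve data and Christoffel symbols at the stage parameters:
  tau = 0.000000: gamma = (0.500000, 0.250000), gamma' = (-0.333333, 0.000000); Gamma_sss = 0.000000, Gamma_sst = 0.000000, Gamma_stt = -0.941176, Gamma_tss = 0.000000, Gamma_tst = 0.000000, Gamma_ttt = 0.941176
  tau = 0.125000: gamma = (0.454427, 0.250000), gamma' = (-0.395833, 0.000000); Gamma_sss = 0.000000, Gamma_sst = 0.000000, Gamma_stt = -0.941176, Gamma_tss = 0.000000, Gamma_tst = 0.000000, Gamma_ttt = 0.941176
  tau = 0.250000: gamma = (0.401042, 0.250000), gamma' = (-0.458333, 0.000000); Gamma_sss = 0.000000, Gamma_sst = 0.000000, Gamma_stt = -0.941176, Gamma_tss = 0.000000, Gamma_tst = 0.000000, Gamma_ttt = 0.941176
  tau = 0.375000: gamma = (0.339844, 0.250000), gamma' = (-0.520833, 0.000000); Gamma_sss = 0.000000, Gamma_sst = 0.000000, Gamma_stt = -0.941176, Gamma_tss = 0.000000, Gamma_tst = 0.000000, Gamma_ttt = 0.941176
  tau = 0.500000: gamma = (0.270833, 0.250000), gamma' = (-0.583333, 0.000000); Gamma_sss = 0.000000, Gamma_sst = 0.000000, Gamma_stt = -0.941176, Gamma_tss = 0.000000, Gamma_tst = 0.000000, Gamma_ttt = 0.941176
  tau = 0.625000: gamma = (0.194010, 0.250000), gamma' = (-0.645833, 0.000000); Gamma_sss = 0.000000, Gamma_sst = 0.000000, Gamma_stt = -0.941176, Gamma_tss = 0.000000, Gamma_tst = 0.000000, Gamma_ttt = 0.941176
  tau = 0.750000: gamma = (0.109375, 0.250000), gamma' = (-0.708333, 0.000000); Gamma_sss = 0.000000, Gamma_sst = 0.000000, Gamma_stt = -0.941176, Gamma_tss = 0.000000, Gamma_tst = 0.000000, Gamma_ttt = 0.941176
  tau = 0.875000: gamma = (0.016927, 0.250000), gamma' = (-0.770833, 0.000000); Gamma_sss = 0.000000, Gamma_sst = 0.000000, Gamma_stt = -0.941176, Gamma_tss = 0.000000, Gamma_tst = 0.000000, Gamma_ttt = 0.941176
  tau = 1.000000: gamma = (-0.083333, 0.250000), gamma' = (-0.833333, 0.000000); Gamma_sss = 0.000000, Gamma_sst = 0.000000, Gamma_stt = -0.941176, Gamma_tss = 0.000000, Gamma_tst = 0.000000, Gamma_ttt = 0.941176
step 0: V^s = 2.0000, V^t = -1.5000
step 1: k1 = (0.000000, 0.000000), k2 = (0.000000, 0.000000), k3 = (0.000000, 0.000000), k4 = (0.000000, 0.000000); V <- V + (h/6)(k1 + 2k2 + 2k3 + k4): V^s = 2.0000, V^t = -1.5000
step 2: k1 = (0.000000, 0.000000), k2 = (0.000000, 0.000000), k3 = (0.000000, 0.000000), k4 = (0.000000, 0.000000); V <- V + (h/6)(k1 + 2k2 + 2k3 + k4): V^s = 2.0000, V^t = -1.5000
step 3: k1 = (0.000000, 0.000000), k2 = (0.000000, 0.000000), k3 = (0.000000, 0.000000), k4 = (0.000000, 0.000000); V <- V + (h/6)(k1 + 2k2 + 2k3 + k4): V^s = 2.0000, V^t = -1.5000
step 4: k1 = (0.000000, 0.000000), k2 = (0.000000, 0.000000), k3 = (0.000000, 0.000000), k4 = (0.000000, 0.000000); V <- V + (h/6)(k1 + 2k2 + 2k3 + k4): V^s = 2.0000, V^t = -1.5000

Answer: V^s = 2.0000, V^t = -1.5000


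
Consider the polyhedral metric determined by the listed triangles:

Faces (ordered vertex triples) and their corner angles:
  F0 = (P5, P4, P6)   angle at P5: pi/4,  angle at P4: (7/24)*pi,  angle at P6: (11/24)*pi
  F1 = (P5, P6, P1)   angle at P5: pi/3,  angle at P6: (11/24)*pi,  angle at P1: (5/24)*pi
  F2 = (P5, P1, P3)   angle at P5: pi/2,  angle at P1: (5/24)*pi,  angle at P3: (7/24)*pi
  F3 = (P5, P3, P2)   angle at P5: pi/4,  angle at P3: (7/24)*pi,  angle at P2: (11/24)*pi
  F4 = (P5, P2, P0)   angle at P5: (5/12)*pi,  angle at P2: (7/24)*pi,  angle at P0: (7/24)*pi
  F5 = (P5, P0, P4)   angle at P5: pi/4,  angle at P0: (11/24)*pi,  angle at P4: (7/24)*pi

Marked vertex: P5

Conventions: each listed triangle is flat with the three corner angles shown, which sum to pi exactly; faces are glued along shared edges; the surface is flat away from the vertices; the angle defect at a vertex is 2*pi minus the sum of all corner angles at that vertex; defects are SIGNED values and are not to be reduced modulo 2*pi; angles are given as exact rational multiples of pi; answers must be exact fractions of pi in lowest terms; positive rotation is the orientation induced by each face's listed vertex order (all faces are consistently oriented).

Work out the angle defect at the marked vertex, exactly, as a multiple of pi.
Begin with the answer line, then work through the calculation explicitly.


Answer: defect(P5) = 0

Sum of corner angles at P5: 2*pi
defect = 2*pi - 2*pi


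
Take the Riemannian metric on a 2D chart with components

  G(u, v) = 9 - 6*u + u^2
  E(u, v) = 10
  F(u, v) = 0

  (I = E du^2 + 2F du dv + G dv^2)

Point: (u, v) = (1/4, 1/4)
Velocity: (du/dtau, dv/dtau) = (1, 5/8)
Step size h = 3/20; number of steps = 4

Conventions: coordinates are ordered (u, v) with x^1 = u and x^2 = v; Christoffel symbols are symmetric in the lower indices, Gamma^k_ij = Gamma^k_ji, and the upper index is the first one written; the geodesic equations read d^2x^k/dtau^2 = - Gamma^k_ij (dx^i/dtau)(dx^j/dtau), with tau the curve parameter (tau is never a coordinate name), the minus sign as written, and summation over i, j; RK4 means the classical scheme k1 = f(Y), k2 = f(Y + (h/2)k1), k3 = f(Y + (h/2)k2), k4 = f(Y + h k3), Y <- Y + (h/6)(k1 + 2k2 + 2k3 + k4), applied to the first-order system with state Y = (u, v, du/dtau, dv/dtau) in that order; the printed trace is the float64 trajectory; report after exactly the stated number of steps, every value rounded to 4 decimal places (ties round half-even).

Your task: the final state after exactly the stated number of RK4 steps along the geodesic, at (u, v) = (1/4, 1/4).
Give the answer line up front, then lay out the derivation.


Answer: u = 0.8254, v = 0.7260, du/dtau = 0.9072, dv/dtau = 0.9995

f(Y) = (du/dtau, dv/dtau, -Gamma^u_ij Y'^i Y'^j, -Gamma^v_ij Y'^i Y'^j) with the Gammas evaluated at the stage position; h = 0.150000; intermediate values shown to 6 dp
step 0: u = 0.2500, v = 0.2500, du/dtau = 1.0000, dv/dtau = 0.6250
step 1:
  k1: at (u, v) = (0.250000, 0.250000), (du/dtau, dv/dtau) = (1.000000, 0.625000); Gamma_uuu = 0.000000, Gamma_uuv = 0.000000, Gamma_uvv = 0.275000, Gamma_vuu = 0.000000, Gamma_vuv = -0.363636, Gamma_vvv = 0.000000; k1 = (1.000000, 0.625000, -0.107422, 0.454545)
  k2: at (u, v) = (0.325000, 0.296875), (du/dtau, dv/dtau) = (0.991943, 0.659091); Gamma_uuu = 0.000000, Gamma_uuv = 0.000000, Gamma_uvv = 0.267500, Gamma_vuu = 0.000000, Gamma_vuv = -0.373832, Gamma_vvv = 0.000000; k2 = (0.991943, 0.659091, -0.116202, 0.488808)
  k3: at (u, v) = (0.324396, 0.299432), (du/dtau, dv/dtau) = (0.991285, 0.661661); Gamma_uuu = 0.000000, Gamma_uuv = 0.000000, Gamma_uvv = 0.267560, Gamma_vuu = 0.000000, Gamma_vuv = -0.373747, Gamma_vvv = 0.000000; k3 = (0.991285, 0.661661, -0.117137, 0.490277)
  k4: at (u, v) = (0.398693, 0.349249), (du/dtau, dv/dtau) = (0.982430, 0.698542); Gamma_uuu = 0.000000, Gamma_uuv = 0.000000, Gamma_uvv = 0.260131, Gamma_vuu = 0.000000, Gamma_vuv = -0.384422, Gamma_vvv = 0.000000; k4 = (0.982430, 0.698542, -0.126933, 0.527633)
  Y <- Y + (h/6)(k1 + 2k2 + 2k3 + k4): u = 0.3987, v = 0.3491, du/dtau = 0.9825, dv/dtau = 0.6985
step 2:
  k1: at (u, v) = (0.398722, 0.349126), (du/dtau, dv/dtau) = (0.982474, 0.698509); Gamma_uuu = 0.000000, Gamma_uuv = 0.000000, Gamma_uvv = 0.260128, Gamma_vuu = 0.000000, Gamma_vuv = -0.384426, Gamma_vvv = 0.000000; k1 = (0.982474, 0.698509, -0.126920, 0.527638)
  k2: at (u, v) = (0.472408, 0.401514), (du/dtau, dv/dtau) = (0.972955, 0.738082); Gamma_uuu = 0.000000, Gamma_uuv = 0.000000, Gamma_uvv = 0.252759, Gamma_vuu = 0.000000, Gamma_vuv = -0.395633, Gamma_vvv = 0.000000; k2 = (0.972955, 0.738082, -0.137694, 0.568225)
  k3: at (u, v) = (0.471694, 0.404482), (du/dtau, dv/dtau) = (0.972147, 0.741126); Gamma_uuu = 0.000000, Gamma_uuv = 0.000000, Gamma_uvv = 0.252831, Gamma_vuu = 0.000000, Gamma_vuv = -0.395522, Gamma_vvv = 0.000000; k3 = (0.972147, 0.741126, -0.138872, 0.569933)
  k4: at (u, v) = (0.544544, 0.460295), (du/dtau, dv/dtau) = (0.961643, 0.783999); Gamma_uuu = 0.000000, Gamma_uuv = 0.000000, Gamma_uvv = 0.245546, Gamma_vuu = 0.000000, Gamma_vuv = -0.407256, Gamma_vvv = 0.000000; k4 = (0.961643, 0.783999, -0.150926, 0.614083)
  Y <- Y + (h/6)(k1 + 2k2 + 2k3 + k4): u = 0.5446, v = 0.4601, du/dtau = 0.9617, dv/dtau = 0.7840
step 3:
  k1: at (u, v) = (0.544580, 0.460149), (du/dtau, dv/dtau) = (0.961700, 0.783960); Gamma_uuu = 0.000000, Gamma_uuv = 0.000000, Gamma_uvv = 0.245542, Gamma_vuu = 0.000000, Gamma_vuv = -0.407262, Gamma_vvv = 0.000000; k1 = (0.961700, 0.783960, -0.150908, 0.614098)
  k2: at (u, v) = (0.616708, 0.518946), (du/dtau, dv/dtau) = (0.950382, 0.830017); Gamma_uuu = 0.000000, Gamma_uuv = 0.000000, Gamma_uvv = 0.238329, Gamma_vuu = 0.000000, Gamma_vuv = -0.419588, Gamma_vvv = 0.000000; k2 = (0.950382, 0.830017, -0.164192, 0.661969)
  k3: at (u, v) = (0.615859, 0.522400), (du/dtau, dv/dtau) = (0.949385, 0.833607); Gamma_uuu = 0.000000, Gamma_uuv = 0.000000, Gamma_uvv = 0.238414, Gamma_vuu = 0.000000, Gamma_vuv = -0.419438, Gamma_vvv = 0.000000; k3 = (0.949385, 0.833607, -0.165674, 0.663899)
  k4: at (u, v) = (0.686988, 0.585190), (du/dtau, dv/dtau) = (0.936849, 0.883545); Gamma_uuu = 0.000000, Gamma_uuv = 0.000000, Gamma_uvv = 0.231301, Gamma_vuu = 0.000000, Gamma_vuv = -0.432337, Gamma_vvv = 0.000000; k4 = (0.936849, 0.883545, -0.180566, 0.715731)
  Y <- Y + (h/6)(k1 + 2k2 + 2k3 + k4): u = 0.6870, v = 0.5850, du/dtau = 0.9369, dv/dtau = 0.8835
step 4:
  k1: at (u, v) = (0.687032, 0.585018), (du/dtau, dv/dtau) = (0.936920, 0.883499); Gamma_uuu = 0.000000, Gamma_uuv = 0.000000, Gamma_uvv = 0.231297, Gamma_vuu = 0.000000, Gamma_vuv = -0.432345, Gamma_vvv = 0.000000; k1 = (0.936920, 0.883499, -0.180543, 0.715762)
  k2: at (u, v) = (0.757301, 0.651280), (du/dtau, dv/dtau) = (0.923379, 0.937181); Gamma_uuu = 0.000000, Gamma_uuv = 0.000000, Gamma_uvv = 0.224270, Gamma_vuu = 0.000000, Gamma_vuv = -0.445891, Gamma_vvv = 0.000000; k2 = (0.923379, 0.937181, -0.196978, 0.771725)
  k3: at (u, v) = (0.756286, 0.655307), (du/dtau, dv/dtau) = (0.922146, 0.941378); Gamma_uuu = 0.000000, Gamma_uuv = 0.000000, Gamma_uvv = 0.224371, Gamma_vuu = 0.000000, Gamma_vuv = -0.445690, Gamma_vvv = 0.000000; k3 = (0.922146, 0.941378, -0.198836, 0.773796)
  k4: at (u, v) = (0.825354, 0.726225), (du/dtau, dv/dtau) = (0.907094, 0.999568); Gamma_uuu = 0.000000, Gamma_uuv = 0.000000, Gamma_uvv = 0.217465, Gamma_vuu = 0.000000, Gamma_vuv = -0.459845, Gamma_vvv = 0.000000; k4 = (0.907094, 0.999568, -0.217277, 0.833885)
  Y <- Y + (h/6)(k1 + 2k2 + 2k3 + k4): u = 0.8254, v = 0.7260, du/dtau = 0.9072, dv/dtau = 0.9995


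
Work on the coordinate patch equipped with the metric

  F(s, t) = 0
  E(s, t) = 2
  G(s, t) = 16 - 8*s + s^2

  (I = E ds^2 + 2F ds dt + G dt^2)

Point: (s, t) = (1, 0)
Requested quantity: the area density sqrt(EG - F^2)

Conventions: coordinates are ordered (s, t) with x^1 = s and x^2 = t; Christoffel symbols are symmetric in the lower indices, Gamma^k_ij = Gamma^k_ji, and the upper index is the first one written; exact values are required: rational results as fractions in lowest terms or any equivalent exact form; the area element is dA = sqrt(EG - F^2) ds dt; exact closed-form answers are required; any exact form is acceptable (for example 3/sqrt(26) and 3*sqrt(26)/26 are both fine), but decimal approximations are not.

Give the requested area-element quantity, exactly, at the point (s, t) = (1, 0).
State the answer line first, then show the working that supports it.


Answer: sqrt(EG - F^2) = 3*sqrt(2)

E = 2, F = 0, G = 9; EG - F^2 = 18


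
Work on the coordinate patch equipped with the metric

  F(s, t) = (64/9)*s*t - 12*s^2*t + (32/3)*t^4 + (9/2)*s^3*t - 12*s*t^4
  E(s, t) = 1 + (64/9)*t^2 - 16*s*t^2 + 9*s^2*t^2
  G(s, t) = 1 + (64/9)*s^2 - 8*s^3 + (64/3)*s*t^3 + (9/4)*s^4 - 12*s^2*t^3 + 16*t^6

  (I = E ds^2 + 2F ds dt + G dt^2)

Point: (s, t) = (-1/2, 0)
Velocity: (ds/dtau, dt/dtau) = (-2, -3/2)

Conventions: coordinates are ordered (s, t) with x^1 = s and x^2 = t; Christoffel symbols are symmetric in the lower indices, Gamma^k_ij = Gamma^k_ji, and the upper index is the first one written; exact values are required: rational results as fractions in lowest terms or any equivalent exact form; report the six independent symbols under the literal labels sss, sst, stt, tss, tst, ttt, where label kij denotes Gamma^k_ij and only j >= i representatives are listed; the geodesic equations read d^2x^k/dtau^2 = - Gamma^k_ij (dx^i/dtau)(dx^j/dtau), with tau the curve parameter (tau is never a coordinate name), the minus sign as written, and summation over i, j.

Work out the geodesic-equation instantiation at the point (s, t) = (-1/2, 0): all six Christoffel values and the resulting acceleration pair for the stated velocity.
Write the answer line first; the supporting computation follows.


Answer: Gamma_sss = 0, Gamma_sst = 0, Gamma_stt = 0, Gamma_tss = 0, Gamma_tst = -4100/2257, Gamma_ttt = 0; accelerations (d^2s/dtau^2, d^2t/dtau^2) = (0, 24600/2257)

E = 1, F = 0, G = 2257/576 at the point
E_s = 0, E_t = 0, F_s = 0, F_t = -1025/144, G_s = -1025/72, G_t = 0
EG - F^2 = 2257/576;  g^inv = (576/2257) * [[2257/576, 0], [0, 1]]
first-kind symbols [ij,l] = (1/2)(d_i g_jl + d_j g_il - d_l g_ij): [ss,s] = E_s/2 = 0, [ss,t] = F_s - E_t/2 = 0, [st,s] = E_t/2 = 0, [st,t] = G_s/2 = -1025/144, [tt,s] = F_t - G_s/2 = 0, [tt,t] = G_t/2 = 0
Gamma^s_ij = (G*[ij,s] - F*[ij,t])/(EG - F^2), Gamma^t_ij = (E*[ij,t] - F*[ij,s])/(EG - F^2)
Gamma_sss = 0, Gamma_sst = 0, Gamma_stt = 0, Gamma_tss = 0, Gamma_tst = -4100/2257, Gamma_ttt = 0
d^2s/dtau^2 = -(Gamma_sss*(-2)^2 + 2*Gamma_sst*(-2)*(-3/2) + Gamma_stt*(-3/2)^2) = 0
d^2t/dtau^2 = -(Gamma_tss*(-2)^2 + 2*Gamma_tst*(-2)*(-3/2) + Gamma_ttt*(-3/2)^2) = 24600/2257


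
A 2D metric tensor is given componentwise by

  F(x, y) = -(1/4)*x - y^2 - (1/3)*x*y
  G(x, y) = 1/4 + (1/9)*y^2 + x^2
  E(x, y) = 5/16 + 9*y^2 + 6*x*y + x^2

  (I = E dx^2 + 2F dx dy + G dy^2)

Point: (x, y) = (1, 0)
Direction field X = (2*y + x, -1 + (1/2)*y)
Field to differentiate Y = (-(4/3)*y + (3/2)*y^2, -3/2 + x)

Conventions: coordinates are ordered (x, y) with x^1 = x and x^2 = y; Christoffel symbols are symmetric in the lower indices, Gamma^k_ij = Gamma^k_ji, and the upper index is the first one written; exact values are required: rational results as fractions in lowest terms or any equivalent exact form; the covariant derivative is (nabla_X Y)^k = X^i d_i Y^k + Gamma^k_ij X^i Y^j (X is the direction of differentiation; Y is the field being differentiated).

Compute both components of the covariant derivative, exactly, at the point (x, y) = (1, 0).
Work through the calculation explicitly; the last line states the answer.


E = 21/16, F = -1/4, G = 5/4 at the point
E_x = 2, E_y = 6, F_x = -1/4, F_y = -1/3, G_x = 2, G_y = 0
EG - F^2 = 101/64;  g^inv = (64/101) * [[5/4, 1/4], [1/4, 21/16]]
first-kind symbols [ij,l] = (1/2)(d_i g_jl + d_j g_il - d_l g_ij): [xx,x] = E_x/2 = 1, [xx,y] = F_x - E_y/2 = -13/4, [xy,x] = E_y/2 = 3, [xy,y] = G_x/2 = 1, [yy,x] = F_y - G_x/2 = -4/3, [yy,y] = G_y/2 = 0
Gamma^x_ij = (G*[ij,x] - F*[ij,y])/(EG - F^2), Gamma^y_ij = (E*[ij,y] - F*[ij,x])/(EG - F^2)
Gamma_xxx = 28/101, Gamma_xxy = 256/101, Gamma_xyy = -320/303, Gamma_yxx = -257/101, Gamma_yxy = 132/101, Gamma_yyy = -64/303
X = (1, -1), Y = (0, -1/2) at the point

Answer: (nabla_X Y)^x = -140/303, (nabla_X Y)^y = 73/303


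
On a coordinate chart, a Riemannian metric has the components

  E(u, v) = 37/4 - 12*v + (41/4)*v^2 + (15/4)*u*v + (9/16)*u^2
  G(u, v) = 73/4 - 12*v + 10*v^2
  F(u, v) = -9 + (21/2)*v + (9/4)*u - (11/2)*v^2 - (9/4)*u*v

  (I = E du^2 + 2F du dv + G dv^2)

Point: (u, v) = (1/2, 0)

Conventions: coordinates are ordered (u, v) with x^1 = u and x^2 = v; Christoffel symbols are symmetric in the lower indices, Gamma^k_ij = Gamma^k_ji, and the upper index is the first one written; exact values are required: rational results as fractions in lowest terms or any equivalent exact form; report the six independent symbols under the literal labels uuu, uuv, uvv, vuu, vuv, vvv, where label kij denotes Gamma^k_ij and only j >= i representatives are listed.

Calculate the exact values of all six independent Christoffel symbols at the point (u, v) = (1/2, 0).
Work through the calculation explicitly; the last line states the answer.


E = 601/64, F = -63/8, G = 73/4 at the point
E_u = 9/16, E_v = -81/8, F_u = 9/4, F_v = 75/8, G_u = 0, G_v = -12
EG - F^2 = 27997/256;  g^inv = (256/27997) * [[73/4, 63/8], [63/8, 601/64]]
first-kind symbols [ij,l] = (1/2)(d_i g_jl + d_j g_il - d_l g_ij): [uu,u] = E_u/2 = 9/32, [uu,v] = F_u - E_v/2 = 117/16, [uv,u] = E_v/2 = -81/16, [uv,v] = G_u/2 = 0, [vv,u] = F_v - G_u/2 = 75/8, [vv,v] = G_v/2 = -6
Gamma^u_ij = (G*[ij,u] - F*[ij,v])/(EG - F^2), Gamma^v_ij = (E*[ij,v] - F*[ij,u])/(EG - F^2)

Answer: Gamma_uuu = 16056/27997, Gamma_uuv = -23652/27997, Gamma_uvv = 31704/27997, Gamma_vuu = 72585/111988, Gamma_vuv = -10206/27997, Gamma_vvv = 4476/27997


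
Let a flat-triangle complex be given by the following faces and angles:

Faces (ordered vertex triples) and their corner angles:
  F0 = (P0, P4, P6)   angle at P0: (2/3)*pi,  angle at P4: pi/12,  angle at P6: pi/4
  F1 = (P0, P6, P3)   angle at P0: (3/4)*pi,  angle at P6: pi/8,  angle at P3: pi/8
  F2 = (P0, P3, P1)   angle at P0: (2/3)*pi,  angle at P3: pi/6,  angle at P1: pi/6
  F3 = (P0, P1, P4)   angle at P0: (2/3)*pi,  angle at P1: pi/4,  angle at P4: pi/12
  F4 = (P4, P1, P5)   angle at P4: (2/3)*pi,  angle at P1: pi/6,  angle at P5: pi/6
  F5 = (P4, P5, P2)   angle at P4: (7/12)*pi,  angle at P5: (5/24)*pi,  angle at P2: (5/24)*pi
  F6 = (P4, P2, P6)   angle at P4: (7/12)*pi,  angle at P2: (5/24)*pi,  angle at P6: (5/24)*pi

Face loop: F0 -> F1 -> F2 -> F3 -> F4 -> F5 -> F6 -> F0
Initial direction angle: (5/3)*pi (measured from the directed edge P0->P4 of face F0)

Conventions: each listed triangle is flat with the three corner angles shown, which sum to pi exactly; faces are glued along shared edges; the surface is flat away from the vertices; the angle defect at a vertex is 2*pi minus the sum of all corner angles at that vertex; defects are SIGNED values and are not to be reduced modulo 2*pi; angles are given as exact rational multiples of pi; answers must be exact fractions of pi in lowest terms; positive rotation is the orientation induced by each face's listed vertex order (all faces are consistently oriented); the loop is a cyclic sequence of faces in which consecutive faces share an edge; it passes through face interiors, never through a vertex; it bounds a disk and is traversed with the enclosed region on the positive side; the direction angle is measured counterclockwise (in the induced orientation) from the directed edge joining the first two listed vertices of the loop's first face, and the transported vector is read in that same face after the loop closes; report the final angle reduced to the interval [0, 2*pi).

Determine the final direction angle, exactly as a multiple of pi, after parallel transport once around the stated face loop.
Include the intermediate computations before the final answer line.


enclosed vertex P0: corner angles sum to (11/4)*pi, defect = 2*pi - (11/4)*pi = (-3/4)*pi
enclosed vertex P4: corner angles sum to 2*pi, defect = 2*pi - 2*pi = 0
transport around the loop rotates by the sum of enclosed defects; add to the initial angle mod 2*pi
final angle = (5/3)*pi - (3/4)*pi = (11/12)*pi (mod 2*pi)

Answer: final direction angle = (11/12)*pi


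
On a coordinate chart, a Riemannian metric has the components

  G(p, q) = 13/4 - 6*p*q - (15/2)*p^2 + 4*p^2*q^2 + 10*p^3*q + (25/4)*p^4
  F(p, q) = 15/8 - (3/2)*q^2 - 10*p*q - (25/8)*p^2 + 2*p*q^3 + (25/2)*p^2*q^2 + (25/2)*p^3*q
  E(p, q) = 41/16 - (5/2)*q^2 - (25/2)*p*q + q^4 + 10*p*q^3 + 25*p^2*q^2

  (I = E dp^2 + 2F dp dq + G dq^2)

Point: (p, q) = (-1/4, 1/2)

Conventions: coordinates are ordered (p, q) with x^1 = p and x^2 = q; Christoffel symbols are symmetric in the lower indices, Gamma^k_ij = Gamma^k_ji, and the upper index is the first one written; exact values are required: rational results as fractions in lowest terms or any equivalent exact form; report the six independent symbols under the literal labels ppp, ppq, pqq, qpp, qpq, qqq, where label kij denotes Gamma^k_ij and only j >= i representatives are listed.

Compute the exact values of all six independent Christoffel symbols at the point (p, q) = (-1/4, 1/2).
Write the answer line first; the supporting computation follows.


Answer: Gamma_ppp = -4160/6329, Gamma_ppq = 416/6329, Gamma_pqq = 832/6329, Gamma_qpp = -4080/6329, Gamma_qpq = 408/6329, Gamma_qqq = 816/6329

E = 233/64, F = 663/256, G = 3625/1024 at the point
E_p = -65/8, E_q = 13/16, F_p = -229/64, F_q = 155/128, G_p = 51/64, G_q = 51/32
EG - F^2 = 6329/1024;  g^inv = (1024/6329) * [[3625/1024, -663/256], [-663/256, 233/64]]
first-kind symbols [ij,l] = (1/2)(d_i g_jl + d_j g_il - d_l g_ij): [pp,p] = E_p/2 = -65/16, [pp,q] = F_p - E_q/2 = -255/64, [pq,p] = E_q/2 = 13/32, [pq,q] = G_p/2 = 51/128, [qq,p] = F_q - G_p/2 = 13/16, [qq,q] = G_q/2 = 51/64
Gamma^p_ij = (G*[ij,p] - F*[ij,q])/(EG - F^2), Gamma^q_ij = (E*[ij,q] - F*[ij,p])/(EG - F^2)
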